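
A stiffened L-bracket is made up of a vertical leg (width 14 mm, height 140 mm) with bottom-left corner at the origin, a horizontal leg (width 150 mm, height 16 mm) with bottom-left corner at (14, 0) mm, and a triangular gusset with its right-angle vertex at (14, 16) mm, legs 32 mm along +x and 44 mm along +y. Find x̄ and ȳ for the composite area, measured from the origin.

vertical leg: A = 14 × 140 = 1960.00, centroid at (7.00, 70.00).
horizontal leg: A = 150 × 16 = 2400.00, centroid at (89.00, 8.00).
gusset: A = ½·32·44 = 704.00, centroid at (24.67, 30.67).
ΣA = 5064.00 mm², ΣAx̄ = 244685.33 mm³, ΣAȳ = 177989.33 mm³.
x̄ = 244685.33/5064.00 = 48.32 mm; ȳ = 177989.33/5064.00 = 35.15 mm.

x̄ = 48.32 mm, ȳ = 35.15 mm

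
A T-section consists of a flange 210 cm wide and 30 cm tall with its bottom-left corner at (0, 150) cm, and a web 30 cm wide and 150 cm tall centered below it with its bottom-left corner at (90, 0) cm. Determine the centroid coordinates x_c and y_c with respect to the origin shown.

x_c = 105.00 cm, y_c = 127.50 cm

Part | A | x̄ᵢ | ȳᵢ | A·x̄ᵢ | A·ȳᵢ
web | 4500.00 | 105.00 | 75.00 | 472500.00 | 337500.00
flange | 6300.00 | 105.00 | 165.00 | 661500.00 | 1039500.00
Σ | 10800.00 |  |  | 1134000.00 | 1377000.00
x_c = 1134000.00 / 10800.00 = 105.00 cm
y_c = 1377000.00 / 10800.00 = 127.50 cm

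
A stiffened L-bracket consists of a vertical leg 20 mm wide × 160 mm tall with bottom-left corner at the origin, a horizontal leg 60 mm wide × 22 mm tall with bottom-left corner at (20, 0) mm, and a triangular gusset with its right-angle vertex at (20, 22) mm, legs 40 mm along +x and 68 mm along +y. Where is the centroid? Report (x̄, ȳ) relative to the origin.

x̄ = 24.38 mm, ȳ = 56.34 mm

vertical leg: A = 20 × 160 = 3200.00, centroid at (10.00, 80.00).
horizontal leg: A = 60 × 22 = 1320.00, centroid at (50.00, 11.00).
gusset: A = ½·40·68 = 1360.00, centroid at (33.33, 44.67).
ΣA = 5880.00 mm², ΣAx̄ = 143333.33 mm³, ΣAȳ = 331266.67 mm³.
x̄ = 143333.33/5880.00 = 24.38 mm; ȳ = 331266.67/5880.00 = 56.34 mm.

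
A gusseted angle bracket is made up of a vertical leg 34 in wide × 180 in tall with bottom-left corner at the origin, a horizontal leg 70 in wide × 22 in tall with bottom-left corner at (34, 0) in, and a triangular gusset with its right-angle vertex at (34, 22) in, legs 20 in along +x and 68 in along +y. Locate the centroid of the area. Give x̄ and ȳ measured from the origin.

Part | A | x̄ᵢ | ȳᵢ | A·x̄ᵢ | A·ȳᵢ
vertical leg | 6120.00 | 17.00 | 90.00 | 104040.00 | 550800.00
horizontal leg | 1540.00 | 69.00 | 11.00 | 106260.00 | 16940.00
gusset | 680.00 | 40.67 | 44.67 | 27653.33 | 30373.33
Σ | 8340.00 |  |  | 237953.33 | 598113.33
x̄ = 237953.33 / 8340.00 = 28.53 in
ȳ = 598113.33 / 8340.00 = 71.72 in

x̄ = 28.53 in, ȳ = 71.72 in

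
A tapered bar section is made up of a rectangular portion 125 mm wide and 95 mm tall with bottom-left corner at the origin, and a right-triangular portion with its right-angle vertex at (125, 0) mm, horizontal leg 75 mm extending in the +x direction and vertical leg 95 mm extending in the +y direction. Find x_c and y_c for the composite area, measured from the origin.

x_c = 82.69 mm, y_c = 43.85 mm

Part | A | x̄ᵢ | ȳᵢ | A·x̄ᵢ | A·ȳᵢ
rectangular portion | 11875.00 | 62.50 | 47.50 | 742187.50 | 564062.50
triangular portion | 3562.50 | 150.00 | 31.67 | 534375.00 | 112812.50
Σ | 15437.50 |  |  | 1276562.50 | 676875.00
x_c = 1276562.50 / 15437.50 = 82.69 mm
y_c = 676875.00 / 15437.50 = 43.85 mm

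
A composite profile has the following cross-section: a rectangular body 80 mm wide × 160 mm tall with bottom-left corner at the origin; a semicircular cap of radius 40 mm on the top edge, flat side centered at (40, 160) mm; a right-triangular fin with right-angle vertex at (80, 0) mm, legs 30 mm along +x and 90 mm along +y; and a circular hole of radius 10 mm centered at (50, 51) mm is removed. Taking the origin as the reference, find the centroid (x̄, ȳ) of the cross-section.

rectangular body: A = 80 × 160 = 12800.00, centroid at (40.00, 80.00).
semicircular top: A = ½π·40² = 2513.27, centroid at (40.00, 176.98).
triangular fin: A = ½·30·90 = 1350.00, centroid at (90.00, 30.00).
hole: A = −π·10² = -314.16, centroid at (50.00, 51.00).
ΣA = 16349.11 mm², ΣAx̄ = 718323.00 mm³, ΣAȳ = 1493268.40 mm³.
x̄ = 718323.00/16349.11 = 43.94 mm; ȳ = 1493268.40/16349.11 = 91.34 mm.

x̄ = 43.94 mm, ȳ = 91.34 mm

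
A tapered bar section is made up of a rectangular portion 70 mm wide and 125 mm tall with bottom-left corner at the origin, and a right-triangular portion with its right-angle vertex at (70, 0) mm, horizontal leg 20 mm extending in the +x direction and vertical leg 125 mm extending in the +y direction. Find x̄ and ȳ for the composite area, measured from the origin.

x̄ = 40.21 mm, ȳ = 59.90 mm

Part | A | x̄ᵢ | ȳᵢ | A·x̄ᵢ | A·ȳᵢ
rectangular portion | 8750.00 | 35.00 | 62.50 | 306250.00 | 546875.00
triangular portion | 1250.00 | 76.67 | 41.67 | 95833.33 | 52083.33
Σ | 10000.00 |  |  | 402083.33 | 598958.33
x̄ = 402083.33 / 10000.00 = 40.21 mm
ȳ = 598958.33 / 10000.00 = 59.90 mm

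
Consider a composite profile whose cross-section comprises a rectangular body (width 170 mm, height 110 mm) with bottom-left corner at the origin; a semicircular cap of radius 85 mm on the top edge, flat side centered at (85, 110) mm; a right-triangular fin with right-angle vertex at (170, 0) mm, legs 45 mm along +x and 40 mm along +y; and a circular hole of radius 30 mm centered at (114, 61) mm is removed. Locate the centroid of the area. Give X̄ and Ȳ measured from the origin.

rectangular body: A = 170 × 110 = 18700.00, centroid at (85.00, 55.00).
semicircular top: A = ½π·85² = 11349.00, centroid at (85.00, 146.08).
triangular fin: A = ½·45·40 = 900.00, centroid at (185.00, 13.33).
hole: A = −π·30² = -2827.43, centroid at (114.00, 61.00).
ΣA = 28121.57 mm²
ΣAX̄ = (18700.00)(85.00) + (11349.00)(85.00) + (900.00)(185.00) + (-2827.43)(114.00) = 2398337.89 mm³
ΣAȲ = (18700.00)(55.00) + (11349.00)(146.08) + (900.00)(13.33) + (-2827.43)(61.00) = 2525833.61 mm³
X̄ = 2398337.89 / 28121.57 = 85.28 mm
Ȳ = 2525833.61 / 28121.57 = 89.82 mm

X̄ = 85.28 mm, Ȳ = 89.82 mm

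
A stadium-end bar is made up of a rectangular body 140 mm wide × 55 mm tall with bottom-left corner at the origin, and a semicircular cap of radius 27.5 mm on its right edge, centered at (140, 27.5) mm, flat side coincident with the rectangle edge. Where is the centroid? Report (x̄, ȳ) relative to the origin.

x̄ = 80.92 mm, ȳ = 27.50 mm

rectangular body: A = 140 × 55 = 7700.00, centroid at (70.00, 27.50).
semicircular end: A = ½π·27.5² = 1187.91, centroid at (151.67, 27.50).
ΣA = 8887.91 mm²
ΣAx̄ = (7700.00)(70.00) + (1187.91)(151.67) = 719172.64 mm³
ΣAȳ = (7700.00)(27.50) + (1187.91)(27.50) = 244417.65 mm³
x̄ = 719172.64 / 8887.91 = 80.92 mm
ȳ = 244417.65 / 8887.91 = 27.50 mm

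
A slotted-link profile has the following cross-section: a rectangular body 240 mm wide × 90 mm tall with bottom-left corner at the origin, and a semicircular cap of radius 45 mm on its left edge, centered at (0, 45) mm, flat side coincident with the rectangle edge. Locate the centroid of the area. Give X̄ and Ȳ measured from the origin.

X̄ = 102.15 mm, Ȳ = 45.00 mm

rectangular body: A = 240 × 90 = 21600.00, centroid at (120.00, 45.00).
semicircular end: A = ½π·45² = 3180.86, centroid at (-19.10, 45.00).
ΣA = 24780.86 mm², ΣAX̄ = 2531250.00 mm³, ΣAȲ = 1115138.82 mm³.
X̄ = 2531250.00/24780.86 = 102.15 mm; Ȳ = 1115138.82/24780.86 = 45.00 mm.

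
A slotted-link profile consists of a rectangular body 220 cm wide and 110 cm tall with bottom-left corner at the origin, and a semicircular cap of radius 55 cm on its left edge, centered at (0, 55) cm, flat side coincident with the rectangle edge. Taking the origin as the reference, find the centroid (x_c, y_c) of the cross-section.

x_c = 88.12 cm, y_c = 55.00 cm

rectangular body: A = 220 × 110 = 24200.00, centroid at (110.00, 55.00).
semicircular end: A = ½π·55² = 4751.66, centroid at (-23.34, 55.00).
ΣA = 28951.66 cm²
ΣAx_c = (24200.00)(110.00) + (4751.66)(-23.34) = 2551083.33 cm³
ΣAy_c = (24200.00)(55.00) + (4751.66)(55.00) = 1592341.24 cm³
x_c = 2551083.33 / 28951.66 = 88.12 cm
y_c = 1592341.24 / 28951.66 = 55.00 cm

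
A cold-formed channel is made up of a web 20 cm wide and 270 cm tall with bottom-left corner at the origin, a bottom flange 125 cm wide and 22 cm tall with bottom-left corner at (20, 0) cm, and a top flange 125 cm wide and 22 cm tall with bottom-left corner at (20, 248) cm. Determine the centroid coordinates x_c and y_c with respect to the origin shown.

x_c = 46.58 cm, y_c = 135.00 cm

Part | A | x̄ᵢ | ȳᵢ | A·x̄ᵢ | A·ȳᵢ
web | 5400.00 | 10.00 | 135.00 | 54000.00 | 729000.00
bottom flange | 2750.00 | 82.50 | 11.00 | 226875.00 | 30250.00
top flange | 2750.00 | 82.50 | 259.00 | 226875.00 | 712250.00
Σ | 10900.00 |  |  | 507750.00 | 1471500.00
x_c = 507750.00 / 10900.00 = 46.58 cm
y_c = 1471500.00 / 10900.00 = 135.00 cm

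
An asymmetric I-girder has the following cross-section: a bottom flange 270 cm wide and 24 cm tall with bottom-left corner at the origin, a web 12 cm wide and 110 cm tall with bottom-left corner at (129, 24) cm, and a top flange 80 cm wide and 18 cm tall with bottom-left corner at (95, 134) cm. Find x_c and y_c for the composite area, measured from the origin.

bottom flange: A = 270 × 24 = 6480.00, centroid at (135.00, 12.00).
web: A = 12 × 110 = 1320.00, centroid at (135.00, 79.00).
top flange: A = 80 × 18 = 1440.00, centroid at (135.00, 143.00).
ΣA = 9240.00 cm², ΣAx_c = 1247400.00 cm³, ΣAy_c = 387960.00 cm³.
x_c = 1247400.00/9240.00 = 135.00 cm; y_c = 387960.00/9240.00 = 41.99 cm.

x_c = 135.00 cm, y_c = 41.99 cm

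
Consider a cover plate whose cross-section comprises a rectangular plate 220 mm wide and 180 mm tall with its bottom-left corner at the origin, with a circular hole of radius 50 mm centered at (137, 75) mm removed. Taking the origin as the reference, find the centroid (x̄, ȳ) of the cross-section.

x̄ = 103.32 mm, ȳ = 93.71 mm

Part | A | x̄ᵢ | ȳᵢ | A·x̄ᵢ | A·ȳᵢ
plate | 39600.00 | 110.00 | 90.00 | 4356000.00 | 3564000.00
hole | -7853.98 | 137.00 | 75.00 | -1075995.48 | -589048.62
Σ | 31746.02 |  |  | 3280004.52 | 2974951.38
x̄ = 3280004.52 / 31746.02 = 103.32 mm
ȳ = 2974951.38 / 31746.02 = 93.71 mm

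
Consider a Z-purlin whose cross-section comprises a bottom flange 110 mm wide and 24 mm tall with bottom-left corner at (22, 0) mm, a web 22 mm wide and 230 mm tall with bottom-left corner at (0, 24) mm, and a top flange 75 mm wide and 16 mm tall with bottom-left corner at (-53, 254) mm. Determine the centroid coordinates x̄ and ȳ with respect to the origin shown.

x̄ = 27.00 mm, ȳ = 117.91 mm

bottom flange: A = 110 × 24 = 2640.00, centroid at (77.00, 12.00).
web: A = 22 × 230 = 5060.00, centroid at (11.00, 139.00).
top flange: A = 75 × 16 = 1200.00, centroid at (-15.50, 262.00).
ΣA = 8900.00 mm², ΣAx̄ = 240340.00 mm³, ΣAȳ = 1049420.00 mm³.
x̄ = 240340.00/8900.00 = 27.00 mm; ȳ = 1049420.00/8900.00 = 117.91 mm.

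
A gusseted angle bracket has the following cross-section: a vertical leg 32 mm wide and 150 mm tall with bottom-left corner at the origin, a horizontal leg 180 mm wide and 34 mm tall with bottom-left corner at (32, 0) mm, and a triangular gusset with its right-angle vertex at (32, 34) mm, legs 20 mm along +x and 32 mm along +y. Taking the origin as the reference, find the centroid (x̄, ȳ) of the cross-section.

x̄ = 74.36 mm, ȳ = 42.56 mm

vertical leg: A = 32 × 150 = 4800.00, centroid at (16.00, 75.00).
horizontal leg: A = 180 × 34 = 6120.00, centroid at (122.00, 17.00).
gusset: A = ½·20·32 = 320.00, centroid at (38.67, 44.67).
ΣA = 11240.00 mm²
ΣAx̄ = (4800.00)(16.00) + (6120.00)(122.00) + (320.00)(38.67) = 835813.33 mm³
ΣAȳ = (4800.00)(75.00) + (6120.00)(17.00) + (320.00)(44.67) = 478333.33 mm³
x̄ = 835813.33 / 11240.00 = 74.36 mm
ȳ = 478333.33 / 11240.00 = 42.56 mm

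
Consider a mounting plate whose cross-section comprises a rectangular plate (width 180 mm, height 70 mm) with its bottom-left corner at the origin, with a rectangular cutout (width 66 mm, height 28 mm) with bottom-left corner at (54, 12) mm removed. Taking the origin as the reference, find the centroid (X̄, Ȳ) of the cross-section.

Part | A | x̄ᵢ | ȳᵢ | A·x̄ᵢ | A·ȳᵢ
plate | 12600.00 | 90.00 | 35.00 | 1134000.00 | 441000.00
hole | -1848.00 | 87.00 | 26.00 | -160776.00 | -48048.00
Σ | 10752.00 |  |  | 973224.00 | 392952.00
X̄ = 973224.00 / 10752.00 = 90.52 mm
Ȳ = 392952.00 / 10752.00 = 36.55 mm

X̄ = 90.52 mm, Ȳ = 36.55 mm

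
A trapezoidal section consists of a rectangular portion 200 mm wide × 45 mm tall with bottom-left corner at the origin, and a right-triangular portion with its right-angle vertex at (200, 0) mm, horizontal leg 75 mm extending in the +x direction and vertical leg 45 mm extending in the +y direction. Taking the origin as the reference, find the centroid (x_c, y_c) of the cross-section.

rectangular portion: A = 200 × 45 = 9000.00, centroid at (100.00, 22.50).
triangular portion: A = ½·75·45 = 1687.50, centroid at (225.00, 15.00).
ΣA = 10687.50 mm², ΣAx_c = 1279687.50 mm³, ΣAy_c = 227812.50 mm³.
x_c = 1279687.50/10687.50 = 119.74 mm; y_c = 227812.50/10687.50 = 21.32 mm.

x_c = 119.74 mm, y_c = 21.32 mm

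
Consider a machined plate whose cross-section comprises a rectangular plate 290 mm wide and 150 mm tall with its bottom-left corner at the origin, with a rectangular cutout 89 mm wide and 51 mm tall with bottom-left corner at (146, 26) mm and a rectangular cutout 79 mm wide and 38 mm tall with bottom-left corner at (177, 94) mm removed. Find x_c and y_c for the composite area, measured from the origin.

x_c = 133.29 mm, y_c = 74.79 mm

plate: A = 290 × 150 = 43500.00, centroid at (145.00, 75.00).
hole 1: A = −(89 × 51) = -4539.00, centroid at (190.50, 51.50).
hole 2: A = −(79 × 38) = -3002.00, centroid at (216.50, 113.00).
ΣA = 35959.00 mm²
ΣAx_c = (43500.00)(145.00) + (-4539.00)(190.50) + (-3002.00)(216.50) = 4792887.50 mm³
ΣAy_c = (43500.00)(75.00) + (-4539.00)(51.50) + (-3002.00)(113.00) = 2689515.50 mm³
x_c = 4792887.50 / 35959.00 = 133.29 mm
y_c = 2689515.50 / 35959.00 = 74.79 mm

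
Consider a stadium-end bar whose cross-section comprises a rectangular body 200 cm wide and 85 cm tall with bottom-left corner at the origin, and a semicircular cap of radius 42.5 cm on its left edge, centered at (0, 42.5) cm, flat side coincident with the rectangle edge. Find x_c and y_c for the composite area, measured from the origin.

x_c = 83.12 cm, y_c = 42.50 cm

rectangular body: A = 200 × 85 = 17000.00, centroid at (100.00, 42.50).
semicircular end: A = ½π·42.5² = 2837.25, centroid at (-18.04, 42.50).
ΣA = 19837.25 cm²
ΣAx_c = (17000.00)(100.00) + (2837.25)(-18.04) = 1648822.92 cm³
ΣAy_c = (17000.00)(42.50) + (2837.25)(42.50) = 843083.16 cm³
x_c = 1648822.92 / 19837.25 = 83.12 cm
y_c = 843083.16 / 19837.25 = 42.50 cm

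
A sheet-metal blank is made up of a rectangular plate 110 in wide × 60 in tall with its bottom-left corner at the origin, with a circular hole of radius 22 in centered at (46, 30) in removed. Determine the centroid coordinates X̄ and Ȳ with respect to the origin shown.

X̄ = 57.69 in, Ȳ = 30.00 in

plate: A = 110 × 60 = 6600.00, centroid at (55.00, 30.00).
hole: A = −π·22² = -1520.53, centroid at (46.00, 30.00).
ΣA = 5079.47 in², ΣAX̄ = 293055.58 in³, ΣAȲ = 152384.07 in³.
X̄ = 293055.58/5079.47 = 57.69 in; Ȳ = 152384.07/5079.47 = 30.00 in.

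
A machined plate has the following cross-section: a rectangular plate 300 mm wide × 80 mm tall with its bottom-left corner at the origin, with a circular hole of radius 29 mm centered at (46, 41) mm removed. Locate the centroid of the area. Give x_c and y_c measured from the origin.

x_c = 162.87 mm, y_c = 39.88 mm

plate: A = 300 × 80 = 24000.00, centroid at (150.00, 40.00).
hole: A = −π·29² = -2642.08, centroid at (46.00, 41.00).
ΣA = 21357.92 mm²
ΣAx_c = (24000.00)(150.00) + (-2642.08)(46.00) = 3478464.35 mm³
ΣAy_c = (24000.00)(40.00) + (-2642.08)(41.00) = 851674.74 mm³
x_c = 3478464.35 / 21357.92 = 162.87 mm
y_c = 851674.74 / 21357.92 = 39.88 mm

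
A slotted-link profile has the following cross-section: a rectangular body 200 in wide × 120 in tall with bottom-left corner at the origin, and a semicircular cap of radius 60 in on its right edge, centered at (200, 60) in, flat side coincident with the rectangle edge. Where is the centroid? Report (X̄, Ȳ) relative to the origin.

X̄ = 123.92 in, Ȳ = 60.00 in

rectangular body: A = 200 × 120 = 24000.00, centroid at (100.00, 60.00).
semicircular end: A = ½π·60² = 5654.87, centroid at (225.46, 60.00).
ΣA = 29654.87 in²
ΣAX̄ = (24000.00)(100.00) + (5654.87)(225.46) = 3674973.36 in³
ΣAȲ = (24000.00)(60.00) + (5654.87)(60.00) = 1779292.01 in³
X̄ = 3674973.36 / 29654.87 = 123.92 in
Ȳ = 1779292.01 / 29654.87 = 60.00 in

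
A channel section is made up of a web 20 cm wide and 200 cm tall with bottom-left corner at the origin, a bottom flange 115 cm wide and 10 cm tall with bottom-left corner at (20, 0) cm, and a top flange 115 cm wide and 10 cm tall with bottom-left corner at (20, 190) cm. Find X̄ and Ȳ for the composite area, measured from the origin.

X̄ = 34.64 cm, Ȳ = 100.00 cm

web: A = 20 × 200 = 4000.00, centroid at (10.00, 100.00).
bottom flange: A = 115 × 10 = 1150.00, centroid at (77.50, 5.00).
top flange: A = 115 × 10 = 1150.00, centroid at (77.50, 195.00).
ΣA = 6300.00 cm², ΣAX̄ = 218250.00 cm³, ΣAȲ = 630000.00 cm³.
X̄ = 218250.00/6300.00 = 34.64 cm; Ȳ = 630000.00/6300.00 = 100.00 cm.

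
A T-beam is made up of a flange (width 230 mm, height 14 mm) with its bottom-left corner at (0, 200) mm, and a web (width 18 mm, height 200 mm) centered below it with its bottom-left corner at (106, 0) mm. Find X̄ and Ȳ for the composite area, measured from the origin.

X̄ = 115.00 mm, Ȳ = 150.52 mm

web: A = 18 × 200 = 3600.00, centroid at (115.00, 100.00).
flange: A = 230 × 14 = 3220.00, centroid at (115.00, 207.00).
ΣA = 6820.00 mm²
ΣAX̄ = (3600.00)(115.00) + (3220.00)(115.00) = 784300.00 mm³
ΣAȲ = (3600.00)(100.00) + (3220.00)(207.00) = 1026540.00 mm³
X̄ = 784300.00 / 6820.00 = 115.00 mm
Ȳ = 1026540.00 / 6820.00 = 150.52 mm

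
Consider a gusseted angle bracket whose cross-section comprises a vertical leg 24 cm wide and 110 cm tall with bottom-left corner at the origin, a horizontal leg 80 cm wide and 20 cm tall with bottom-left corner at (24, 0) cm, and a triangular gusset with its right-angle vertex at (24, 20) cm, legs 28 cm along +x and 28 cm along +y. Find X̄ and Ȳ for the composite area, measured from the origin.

vertical leg: A = 24 × 110 = 2640.00, centroid at (12.00, 55.00).
horizontal leg: A = 80 × 20 = 1600.00, centroid at (64.00, 10.00).
gusset: A = ½·28·28 = 392.00, centroid at (33.33, 29.33).
ΣA = 4632.00 cm²
ΣAX̄ = (2640.00)(12.00) + (1600.00)(64.00) + (392.00)(33.33) = 147146.67 cm³
ΣAȲ = (2640.00)(55.00) + (1600.00)(10.00) + (392.00)(29.33) = 172698.67 cm³
X̄ = 147146.67 / 4632.00 = 31.77 cm
Ȳ = 172698.67 / 4632.00 = 37.28 cm

X̄ = 31.77 cm, Ȳ = 37.28 cm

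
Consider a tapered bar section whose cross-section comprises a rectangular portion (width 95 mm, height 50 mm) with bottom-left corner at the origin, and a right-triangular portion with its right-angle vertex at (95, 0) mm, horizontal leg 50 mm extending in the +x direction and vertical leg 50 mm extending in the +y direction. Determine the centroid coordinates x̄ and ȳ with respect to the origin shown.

rectangular portion: A = 95 × 50 = 4750.00, centroid at (47.50, 25.00).
triangular portion: A = ½·50·50 = 1250.00, centroid at (111.67, 16.67).
ΣA = 6000.00 mm², ΣAx̄ = 365208.33 mm³, ΣAȳ = 139583.33 mm³.
x̄ = 365208.33/6000.00 = 60.87 mm; ȳ = 139583.33/6000.00 = 23.26 mm.

x̄ = 60.87 mm, ȳ = 23.26 mm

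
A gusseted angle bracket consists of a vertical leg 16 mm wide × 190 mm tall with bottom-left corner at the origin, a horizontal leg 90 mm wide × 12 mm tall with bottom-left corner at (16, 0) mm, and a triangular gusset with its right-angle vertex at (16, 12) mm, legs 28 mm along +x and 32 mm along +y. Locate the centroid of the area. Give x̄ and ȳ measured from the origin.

Part | A | x̄ᵢ | ȳᵢ | A·x̄ᵢ | A·ȳᵢ
vertical leg | 3040.00 | 8.00 | 95.00 | 24320.00 | 288800.00
horizontal leg | 1080.00 | 61.00 | 6.00 | 65880.00 | 6480.00
gusset | 448.00 | 25.33 | 22.67 | 11349.33 | 10154.67
Σ | 4568.00 |  |  | 101549.33 | 305434.67
x̄ = 101549.33 / 4568.00 = 22.23 mm
ȳ = 305434.67 / 4568.00 = 66.86 mm

x̄ = 22.23 mm, ȳ = 66.86 mm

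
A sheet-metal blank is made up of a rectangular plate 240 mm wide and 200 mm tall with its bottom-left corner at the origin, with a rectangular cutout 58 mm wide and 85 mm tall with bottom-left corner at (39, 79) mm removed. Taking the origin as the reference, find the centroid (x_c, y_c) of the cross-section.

plate: A = 240 × 200 = 48000.00, centroid at (120.00, 100.00).
hole: A = −(58 × 85) = -4930.00, centroid at (68.00, 121.50).
ΣA = 43070.00 mm², ΣAx_c = 5424760.00 mm³, ΣAy_c = 4201005.00 mm³.
x_c = 5424760.00/43070.00 = 125.95 mm; y_c = 4201005.00/43070.00 = 97.54 mm.

x_c = 125.95 mm, y_c = 97.54 mm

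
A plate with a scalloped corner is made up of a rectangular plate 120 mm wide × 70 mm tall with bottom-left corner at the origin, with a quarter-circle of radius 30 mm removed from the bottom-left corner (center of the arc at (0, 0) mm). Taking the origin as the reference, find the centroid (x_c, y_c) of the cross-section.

Part | A | x̄ᵢ | ȳᵢ | A·x̄ᵢ | A·ȳᵢ
plate | 8400.00 | 60.00 | 35.00 | 504000.00 | 294000.00
removed quarter-circle | -706.86 | 12.73 | 12.73 | -9000.00 | -9000.00
Σ | 7693.14 |  |  | 495000.00 | 285000.00
x_c = 495000.00 / 7693.14 = 64.34 mm
y_c = 285000.00 / 7693.14 = 37.05 mm

x_c = 64.34 mm, y_c = 37.05 mm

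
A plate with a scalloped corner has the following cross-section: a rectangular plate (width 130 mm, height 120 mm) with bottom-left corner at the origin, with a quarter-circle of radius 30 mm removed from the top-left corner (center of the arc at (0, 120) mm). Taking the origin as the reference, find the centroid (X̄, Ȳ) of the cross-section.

X̄ = 67.48 mm, Ȳ = 57.76 mm

Part | A | x̄ᵢ | ȳᵢ | A·x̄ᵢ | A·ȳᵢ
plate | 15600.00 | 65.00 | 60.00 | 1014000.00 | 936000.00
removed quarter-circle | -706.86 | 12.73 | 107.27 | -9000.00 | -75823.00
Σ | 14893.14 |  |  | 1005000.00 | 860177.00
X̄ = 1005000.00 / 14893.14 = 67.48 mm
Ȳ = 860177.00 / 14893.14 = 57.76 mm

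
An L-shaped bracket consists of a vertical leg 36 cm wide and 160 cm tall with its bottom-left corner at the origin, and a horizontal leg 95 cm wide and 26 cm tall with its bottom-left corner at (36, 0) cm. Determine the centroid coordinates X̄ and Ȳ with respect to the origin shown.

Part | A | x̄ᵢ | ȳᵢ | A·x̄ᵢ | A·ȳᵢ
vertical leg | 5760.00 | 18.00 | 80.00 | 103680.00 | 460800.00
horizontal leg | 2470.00 | 83.50 | 13.00 | 206245.00 | 32110.00
Σ | 8230.00 |  |  | 309925.00 | 492910.00
X̄ = 309925.00 / 8230.00 = 37.66 cm
Ȳ = 492910.00 / 8230.00 = 59.89 cm

X̄ = 37.66 cm, Ȳ = 59.89 cm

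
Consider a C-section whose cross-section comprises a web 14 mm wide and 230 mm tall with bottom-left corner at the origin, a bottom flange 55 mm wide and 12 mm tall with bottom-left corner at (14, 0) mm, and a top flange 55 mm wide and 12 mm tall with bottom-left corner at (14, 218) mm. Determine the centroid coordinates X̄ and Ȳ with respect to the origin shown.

X̄ = 17.03 mm, Ȳ = 115.00 mm

web: A = 14 × 230 = 3220.00, centroid at (7.00, 115.00).
bottom flange: A = 55 × 12 = 660.00, centroid at (41.50, 6.00).
top flange: A = 55 × 12 = 660.00, centroid at (41.50, 224.00).
ΣA = 4540.00 mm²
ΣAX̄ = (3220.00)(7.00) + (660.00)(41.50) + (660.00)(41.50) = 77320.00 mm³
ΣAȲ = (3220.00)(115.00) + (660.00)(6.00) + (660.00)(224.00) = 522100.00 mm³
X̄ = 77320.00 / 4540.00 = 17.03 mm
Ȳ = 522100.00 / 4540.00 = 115.00 mm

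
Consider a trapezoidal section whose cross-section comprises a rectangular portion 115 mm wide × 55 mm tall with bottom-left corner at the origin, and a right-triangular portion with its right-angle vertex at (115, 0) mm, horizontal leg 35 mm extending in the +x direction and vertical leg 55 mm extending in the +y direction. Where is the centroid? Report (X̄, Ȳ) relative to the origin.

Part | A | x̄ᵢ | ȳᵢ | A·x̄ᵢ | A·ȳᵢ
rectangular portion | 6325.00 | 57.50 | 27.50 | 363687.50 | 173937.50
triangular portion | 962.50 | 126.67 | 18.33 | 121916.67 | 17645.83
Σ | 7287.50 |  |  | 485604.17 | 191583.33
X̄ = 485604.17 / 7287.50 = 66.64 mm
Ȳ = 191583.33 / 7287.50 = 26.29 mm

X̄ = 66.64 mm, Ȳ = 26.29 mm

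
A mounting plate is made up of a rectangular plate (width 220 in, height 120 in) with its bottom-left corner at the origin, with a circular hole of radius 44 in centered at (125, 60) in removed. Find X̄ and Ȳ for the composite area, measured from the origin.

plate: A = 220 × 120 = 26400.00, centroid at (110.00, 60.00).
hole: A = −π·44² = -6082.12, centroid at (125.00, 60.00).
ΣA = 20317.88 in²
ΣAX̄ = (26400.00)(110.00) + (-6082.12)(125.00) = 2143734.58 in³
ΣAȲ = (26400.00)(60.00) + (-6082.12)(60.00) = 1219072.60 in³
X̄ = 2143734.58 / 20317.88 = 105.51 in
Ȳ = 1219072.60 / 20317.88 = 60.00 in

X̄ = 105.51 in, Ȳ = 60.00 in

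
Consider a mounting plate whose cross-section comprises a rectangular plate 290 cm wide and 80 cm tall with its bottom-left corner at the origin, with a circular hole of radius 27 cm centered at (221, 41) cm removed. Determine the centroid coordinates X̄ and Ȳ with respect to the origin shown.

X̄ = 136.68 cm, Ȳ = 39.89 cm

plate: A = 290 × 80 = 23200.00, centroid at (145.00, 40.00).
hole: A = −π·27² = -2290.22, centroid at (221.00, 41.00).
ΣA = 20909.78 cm²
ΣAX̄ = (23200.00)(145.00) + (-2290.22)(221.00) = 2857861.15 cm³
ΣAȲ = (23200.00)(40.00) + (-2290.22)(41.00) = 834100.94 cm³
X̄ = 2857861.15 / 20909.78 = 136.68 cm
Ȳ = 834100.94 / 20909.78 = 39.89 cm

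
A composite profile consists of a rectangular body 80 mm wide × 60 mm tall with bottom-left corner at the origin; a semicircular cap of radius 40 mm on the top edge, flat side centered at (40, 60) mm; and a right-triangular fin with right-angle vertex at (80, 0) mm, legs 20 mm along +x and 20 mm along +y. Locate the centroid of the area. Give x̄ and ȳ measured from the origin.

x̄ = 41.24 mm, ȳ = 45.09 mm

Part | A | x̄ᵢ | ȳᵢ | A·x̄ᵢ | A·ȳᵢ
rectangular body | 4800.00 | 40.00 | 30.00 | 192000.00 | 144000.00
semicircular top | 2513.27 | 40.00 | 76.98 | 100530.96 | 193463.11
triangular fin | 200.00 | 86.67 | 6.67 | 17333.33 | 1333.33
Σ | 7513.27 |  |  | 309864.30 | 338796.45
x̄ = 309864.30 / 7513.27 = 41.24 mm
ȳ = 338796.45 / 7513.27 = 45.09 mm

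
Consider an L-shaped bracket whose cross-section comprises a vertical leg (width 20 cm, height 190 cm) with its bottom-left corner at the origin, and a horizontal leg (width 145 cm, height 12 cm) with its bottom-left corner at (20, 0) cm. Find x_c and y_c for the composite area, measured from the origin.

vertical leg: A = 20 × 190 = 3800.00, centroid at (10.00, 95.00).
horizontal leg: A = 145 × 12 = 1740.00, centroid at (92.50, 6.00).
ΣA = 5540.00 cm²
ΣAx_c = (3800.00)(10.00) + (1740.00)(92.50) = 198950.00 cm³
ΣAy_c = (3800.00)(95.00) + (1740.00)(6.00) = 371440.00 cm³
x_c = 198950.00 / 5540.00 = 35.91 cm
y_c = 371440.00 / 5540.00 = 67.05 cm

x_c = 35.91 cm, y_c = 67.05 cm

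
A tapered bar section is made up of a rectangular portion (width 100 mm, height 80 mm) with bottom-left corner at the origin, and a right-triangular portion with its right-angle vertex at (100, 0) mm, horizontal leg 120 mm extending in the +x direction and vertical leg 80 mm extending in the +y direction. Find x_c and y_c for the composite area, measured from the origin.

rectangular portion: A = 100 × 80 = 8000.00, centroid at (50.00, 40.00).
triangular portion: A = ½·120·80 = 4800.00, centroid at (140.00, 26.67).
ΣA = 12800.00 mm², ΣAx_c = 1072000.00 mm³, ΣAy_c = 448000.00 mm³.
x_c = 1072000.00/12800.00 = 83.75 mm; y_c = 448000.00/12800.00 = 35.00 mm.

x_c = 83.75 mm, y_c = 35.00 mm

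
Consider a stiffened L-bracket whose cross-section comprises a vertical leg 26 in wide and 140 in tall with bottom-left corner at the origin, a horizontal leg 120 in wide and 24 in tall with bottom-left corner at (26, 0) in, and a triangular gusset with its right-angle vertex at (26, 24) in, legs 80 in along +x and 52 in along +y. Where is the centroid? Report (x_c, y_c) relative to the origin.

x_c = 47.04 in, y_c = 43.64 in

vertical leg: A = 26 × 140 = 3640.00, centroid at (13.00, 70.00).
horizontal leg: A = 120 × 24 = 2880.00, centroid at (86.00, 12.00).
gusset: A = ½·80·52 = 2080.00, centroid at (52.67, 41.33).
ΣA = 8600.00 in²
ΣAx_c = (3640.00)(13.00) + (2880.00)(86.00) + (2080.00)(52.67) = 404546.67 in³
ΣAy_c = (3640.00)(70.00) + (2880.00)(12.00) + (2080.00)(41.33) = 375333.33 in³
x_c = 404546.67 / 8600.00 = 47.04 in
y_c = 375333.33 / 8600.00 = 43.64 in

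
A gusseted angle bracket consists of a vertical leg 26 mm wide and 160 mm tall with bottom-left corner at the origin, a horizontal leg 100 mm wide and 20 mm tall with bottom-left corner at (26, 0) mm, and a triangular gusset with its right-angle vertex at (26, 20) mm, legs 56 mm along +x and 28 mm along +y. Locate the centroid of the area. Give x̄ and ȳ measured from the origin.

vertical leg: A = 26 × 160 = 4160.00, centroid at (13.00, 80.00).
horizontal leg: A = 100 × 20 = 2000.00, centroid at (76.00, 10.00).
gusset: A = ½·56·28 = 784.00, centroid at (44.67, 29.33).
ΣA = 6944.00 mm², ΣAx̄ = 241098.67 mm³, ΣAȳ = 375797.33 mm³.
x̄ = 241098.67/6944.00 = 34.72 mm; ȳ = 375797.33/6944.00 = 54.12 mm.

x̄ = 34.72 mm, ȳ = 54.12 mm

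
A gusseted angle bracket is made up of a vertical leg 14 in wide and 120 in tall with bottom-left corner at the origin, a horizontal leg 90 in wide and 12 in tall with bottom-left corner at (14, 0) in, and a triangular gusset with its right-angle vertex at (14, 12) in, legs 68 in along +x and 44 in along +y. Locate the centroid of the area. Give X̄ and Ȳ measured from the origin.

vertical leg: A = 14 × 120 = 1680.00, centroid at (7.00, 60.00).
horizontal leg: A = 90 × 12 = 1080.00, centroid at (59.00, 6.00).
gusset: A = ½·68·44 = 1496.00, centroid at (36.67, 26.67).
ΣA = 4256.00 in²
ΣAX̄ = (1680.00)(7.00) + (1080.00)(59.00) + (1496.00)(36.67) = 130333.33 in³
ΣAȲ = (1680.00)(60.00) + (1080.00)(6.00) + (1496.00)(26.67) = 147173.33 in³
X̄ = 130333.33 / 4256.00 = 30.62 in
Ȳ = 147173.33 / 4256.00 = 34.58 in

X̄ = 30.62 in, Ȳ = 34.58 in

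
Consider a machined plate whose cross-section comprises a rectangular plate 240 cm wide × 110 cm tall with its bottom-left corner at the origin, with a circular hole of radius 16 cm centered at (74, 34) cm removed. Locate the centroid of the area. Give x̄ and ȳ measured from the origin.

plate: A = 240 × 110 = 26400.00, centroid at (120.00, 55.00).
hole: A = −π·16² = -804.25, centroid at (74.00, 34.00).
ΣA = 25595.75 cm², ΣAx̄ = 3108485.67 cm³, ΣAȳ = 1424655.58 cm³.
x̄ = 3108485.67/25595.75 = 121.45 cm; ȳ = 1424655.58/25595.75 = 55.66 cm.

x̄ = 121.45 cm, ȳ = 55.66 cm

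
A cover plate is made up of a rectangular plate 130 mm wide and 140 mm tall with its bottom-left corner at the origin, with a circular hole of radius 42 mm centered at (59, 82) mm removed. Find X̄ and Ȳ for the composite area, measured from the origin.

Part | A | x̄ᵢ | ȳᵢ | A·x̄ᵢ | A·ȳᵢ
plate | 18200.00 | 65.00 | 70.00 | 1183000.00 | 1274000.00
hole | -5541.77 | 59.00 | 82.00 | -326964.40 | -454425.09
Σ | 12658.23 |  |  | 856035.60 | 819574.91
X̄ = 856035.60 / 12658.23 = 67.63 mm
Ȳ = 819574.91 / 12658.23 = 64.75 mm

X̄ = 67.63 mm, Ȳ = 64.75 mm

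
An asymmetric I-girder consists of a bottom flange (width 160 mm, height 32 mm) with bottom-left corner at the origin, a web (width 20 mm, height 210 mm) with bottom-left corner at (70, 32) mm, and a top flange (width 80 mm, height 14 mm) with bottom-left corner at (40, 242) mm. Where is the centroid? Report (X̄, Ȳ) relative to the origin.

X̄ = 80.00 mm, Ȳ = 89.67 mm

Part | A | x̄ᵢ | ȳᵢ | A·x̄ᵢ | A·ȳᵢ
bottom flange | 5120.00 | 80.00 | 16.00 | 409600.00 | 81920.00
web | 4200.00 | 80.00 | 137.00 | 336000.00 | 575400.00
top flange | 1120.00 | 80.00 | 249.00 | 89600.00 | 278880.00
Σ | 10440.00 |  |  | 835200.00 | 936200.00
X̄ = 835200.00 / 10440.00 = 80.00 mm
Ȳ = 936200.00 / 10440.00 = 89.67 mm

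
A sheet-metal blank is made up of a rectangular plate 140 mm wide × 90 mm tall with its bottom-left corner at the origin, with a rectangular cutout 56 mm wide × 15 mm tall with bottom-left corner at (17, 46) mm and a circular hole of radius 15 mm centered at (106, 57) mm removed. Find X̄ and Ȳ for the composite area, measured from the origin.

X̄ = 69.60 mm, Ȳ = 43.59 mm

Part | A | x̄ᵢ | ȳᵢ | A·x̄ᵢ | A·ȳᵢ
plate | 12600.00 | 70.00 | 45.00 | 882000.00 | 567000.00
hole 1 | -840.00 | 45.00 | 53.50 | -37800.00 | -44940.00
hole 2 | -706.86 | 106.00 | 57.00 | -74926.98 | -40290.93
Σ | 11053.14 |  |  | 769273.02 | 481769.07
X̄ = 769273.02 / 11053.14 = 69.60 mm
Ȳ = 481769.07 / 11053.14 = 43.59 mm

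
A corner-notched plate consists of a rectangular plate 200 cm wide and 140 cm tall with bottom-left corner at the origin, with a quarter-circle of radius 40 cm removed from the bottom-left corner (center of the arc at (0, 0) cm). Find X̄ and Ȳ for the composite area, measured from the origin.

X̄ = 103.90 cm, Ȳ = 72.49 cm

plate: A = 200 × 140 = 28000.00, centroid at (100.00, 70.00).
removed quarter-circle: A = −¼π·40² = -1256.64, centroid at (16.98, 16.98).
ΣA = 26743.36 cm², ΣAX̄ = 2778666.67 cm³, ΣAȲ = 1938666.67 cm³.
X̄ = 2778666.67/26743.36 = 103.90 cm; Ȳ = 1938666.67/26743.36 = 72.49 cm.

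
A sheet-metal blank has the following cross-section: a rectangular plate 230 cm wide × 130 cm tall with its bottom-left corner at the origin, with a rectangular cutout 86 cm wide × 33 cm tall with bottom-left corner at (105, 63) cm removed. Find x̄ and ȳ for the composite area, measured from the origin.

Part | A | x̄ᵢ | ȳᵢ | A·x̄ᵢ | A·ȳᵢ
plate | 29900.00 | 115.00 | 65.00 | 3438500.00 | 1943500.00
hole | -2838.00 | 148.00 | 79.50 | -420024.00 | -225621.00
Σ | 27062.00 |  |  | 3018476.00 | 1717879.00
x̄ = 3018476.00 / 27062.00 = 111.54 cm
ȳ = 1717879.00 / 27062.00 = 63.48 cm

x̄ = 111.54 cm, ȳ = 63.48 cm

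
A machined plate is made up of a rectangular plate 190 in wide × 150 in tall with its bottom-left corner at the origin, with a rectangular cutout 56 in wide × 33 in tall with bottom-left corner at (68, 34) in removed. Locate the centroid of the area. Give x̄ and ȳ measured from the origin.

x̄ = 94.93 in, ȳ = 76.70 in

plate: A = 190 × 150 = 28500.00, centroid at (95.00, 75.00).
hole: A = −(56 × 33) = -1848.00, centroid at (96.00, 50.50).
ΣA = 26652.00 in²
ΣAx̄ = (28500.00)(95.00) + (-1848.00)(96.00) = 2530092.00 in³
ΣAȳ = (28500.00)(75.00) + (-1848.00)(50.50) = 2044176.00 in³
x̄ = 2530092.00 / 26652.00 = 94.93 in
ȳ = 2044176.00 / 26652.00 = 76.70 in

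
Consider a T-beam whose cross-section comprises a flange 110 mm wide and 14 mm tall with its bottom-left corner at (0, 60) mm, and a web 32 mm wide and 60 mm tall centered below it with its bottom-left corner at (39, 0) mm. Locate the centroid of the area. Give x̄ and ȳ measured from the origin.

web: A = 32 × 60 = 1920.00, centroid at (55.00, 30.00).
flange: A = 110 × 14 = 1540.00, centroid at (55.00, 67.00).
ΣA = 3460.00 mm²
ΣAx̄ = (1920.00)(55.00) + (1540.00)(55.00) = 190300.00 mm³
ΣAȳ = (1920.00)(30.00) + (1540.00)(67.00) = 160780.00 mm³
x̄ = 190300.00 / 3460.00 = 55.00 mm
ȳ = 160780.00 / 3460.00 = 46.47 mm

x̄ = 55.00 mm, ȳ = 46.47 mm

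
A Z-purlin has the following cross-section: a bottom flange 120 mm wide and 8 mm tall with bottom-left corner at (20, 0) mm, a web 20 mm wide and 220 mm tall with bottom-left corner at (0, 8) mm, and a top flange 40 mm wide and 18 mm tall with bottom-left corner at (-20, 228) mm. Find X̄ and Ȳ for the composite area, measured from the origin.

X̄ = 19.87 mm, Ȳ = 114.09 mm

bottom flange: A = 120 × 8 = 960.00, centroid at (80.00, 4.00).
web: A = 20 × 220 = 4400.00, centroid at (10.00, 118.00).
top flange: A = 40 × 18 = 720.00, centroid at (0.00, 237.00).
ΣA = 6080.00 mm², ΣAX̄ = 120800.00 mm³, ΣAȲ = 693680.00 mm³.
X̄ = 120800.00/6080.00 = 19.87 mm; Ȳ = 693680.00/6080.00 = 114.09 mm.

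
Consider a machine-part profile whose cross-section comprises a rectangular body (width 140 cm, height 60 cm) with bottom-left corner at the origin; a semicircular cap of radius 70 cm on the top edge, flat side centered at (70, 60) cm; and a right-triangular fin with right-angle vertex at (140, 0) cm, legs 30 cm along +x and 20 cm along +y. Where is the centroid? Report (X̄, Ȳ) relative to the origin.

X̄ = 71.46 cm, Ȳ = 57.60 cm

Part | A | x̄ᵢ | ȳᵢ | A·x̄ᵢ | A·ȳᵢ
rectangular body | 8400.00 | 70.00 | 30.00 | 588000.00 | 252000.00
semicircular top | 7696.90 | 70.00 | 89.71 | 538783.14 | 690480.79
triangular fin | 300.00 | 150.00 | 6.67 | 45000.00 | 2000.00
Σ | 16396.90 |  |  | 1171783.14 | 944480.79
X̄ = 1171783.14 / 16396.90 = 71.46 cm
Ȳ = 944480.79 / 16396.90 = 57.60 cm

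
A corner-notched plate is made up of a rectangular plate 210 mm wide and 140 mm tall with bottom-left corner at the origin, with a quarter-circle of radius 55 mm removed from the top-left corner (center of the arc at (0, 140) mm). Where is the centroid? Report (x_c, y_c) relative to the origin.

plate: A = 210 × 140 = 29400.00, centroid at (105.00, 70.00).
removed quarter-circle: A = −¼π·55² = -2375.83, centroid at (23.34, 116.66).
ΣA = 27024.17 mm², ΣAx_c = 3031541.67 mm³, ΣAy_c = 1780842.21 mm³.
x_c = 3031541.67/27024.17 = 112.18 mm; y_c = 1780842.21/27024.17 = 65.90 mm.

x_c = 112.18 mm, y_c = 65.90 mm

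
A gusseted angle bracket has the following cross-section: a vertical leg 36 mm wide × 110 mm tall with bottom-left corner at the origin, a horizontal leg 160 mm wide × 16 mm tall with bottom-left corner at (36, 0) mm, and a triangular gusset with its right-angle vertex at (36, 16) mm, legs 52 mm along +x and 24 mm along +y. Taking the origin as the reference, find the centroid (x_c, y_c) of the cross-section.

Part | A | x̄ᵢ | ȳᵢ | A·x̄ᵢ | A·ȳᵢ
vertical leg | 3960.00 | 18.00 | 55.00 | 71280.00 | 217800.00
horizontal leg | 2560.00 | 116.00 | 8.00 | 296960.00 | 20480.00
gusset | 624.00 | 53.33 | 24.00 | 33280.00 | 14976.00
Σ | 7144.00 |  |  | 401520.00 | 253256.00
x_c = 401520.00 / 7144.00 = 56.20 mm
y_c = 253256.00 / 7144.00 = 35.45 mm

x_c = 56.20 mm, y_c = 35.45 mm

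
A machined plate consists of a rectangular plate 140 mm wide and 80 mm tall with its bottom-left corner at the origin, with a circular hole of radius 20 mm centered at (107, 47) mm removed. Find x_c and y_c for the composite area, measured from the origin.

x_c = 65.32 mm, y_c = 39.12 mm

Part | A | x̄ᵢ | ȳᵢ | A·x̄ᵢ | A·ȳᵢ
plate | 11200.00 | 70.00 | 40.00 | 784000.00 | 448000.00
hole | -1256.64 | 107.00 | 47.00 | -134460.17 | -59061.94
Σ | 9943.36 |  |  | 649539.83 | 388938.06
x_c = 649539.83 / 9943.36 = 65.32 mm
y_c = 388938.06 / 9943.36 = 39.12 mm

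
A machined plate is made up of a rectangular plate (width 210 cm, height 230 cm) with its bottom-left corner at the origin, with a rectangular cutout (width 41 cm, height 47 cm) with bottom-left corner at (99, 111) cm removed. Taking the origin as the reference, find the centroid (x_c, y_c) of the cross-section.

x_c = 104.40 cm, y_c = 114.19 cm

plate: A = 210 × 230 = 48300.00, centroid at (105.00, 115.00).
hole: A = −(41 × 47) = -1927.00, centroid at (119.50, 134.50).
ΣA = 46373.00 cm²
ΣAx_c = (48300.00)(105.00) + (-1927.00)(119.50) = 4841223.50 cm³
ΣAy_c = (48300.00)(115.00) + (-1927.00)(134.50) = 5295318.50 cm³
x_c = 4841223.50 / 46373.00 = 104.40 cm
y_c = 5295318.50 / 46373.00 = 114.19 cm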